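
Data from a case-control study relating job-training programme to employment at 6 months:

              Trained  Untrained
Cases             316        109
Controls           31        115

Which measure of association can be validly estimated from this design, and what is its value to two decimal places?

10.75

Reading the table with exposure as columns: a = 316 (Trained, case), b = 31 (Trained, non-case), c = 109 (Untrained, case), d = 115.
This is a case-control study: participants were sampled on outcome status, so risks in the source population cannot be estimated directly — relative risk is not valid here. The odds ratio is the appropriate measure.
OR = (a·d)/(b·c) = (316 × 115) / (31 × 109) = 36340 / 3379 = 10.75466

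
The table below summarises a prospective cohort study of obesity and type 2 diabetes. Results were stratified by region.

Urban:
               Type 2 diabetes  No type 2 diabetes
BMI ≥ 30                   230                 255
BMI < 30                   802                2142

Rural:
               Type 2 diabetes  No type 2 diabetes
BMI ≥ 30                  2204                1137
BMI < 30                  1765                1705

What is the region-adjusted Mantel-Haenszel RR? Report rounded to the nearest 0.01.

1.35

RR_MH = Σ(aᵢ·n₀ᵢ/nᵢ) / Σ(cᵢ·n₁ᵢ/nᵢ), with n₁ᵢ = aᵢ+bᵢ (exposed), n₀ᵢ = cᵢ+dᵢ (unexposed), nᵢ = n₁ᵢ+n₀ᵢ.
Stratum 1 (Urban): n₁ = 485, n₀ = 2944, n = 3429; a·n₀/n = 230·2944/3429 = 197.4686; c·n₁/n = 802·485/3429 = 113.4354
Stratum 2 (Rural): n₁ = 3341, n₀ = 3470, n = 6811; a·n₀/n = 2204·3470/6811 = 1122.8718; c·n₁/n = 1765·3341/6811 = 865.7855
RR_MH = (197.4686 + 1122.8718) / (113.4354 + 865.7855) = 1320.3405 / 979.2209 = 1.34836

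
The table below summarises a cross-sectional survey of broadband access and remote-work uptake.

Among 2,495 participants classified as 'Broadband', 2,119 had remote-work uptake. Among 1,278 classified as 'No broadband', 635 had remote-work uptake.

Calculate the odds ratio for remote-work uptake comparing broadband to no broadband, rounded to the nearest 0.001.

From the description: a = 2119, b = 376, c = 635, d = 643.
OR = (a·d)/(b·c) = (2119 × 643) / (376 × 635) = 1362517 / 238760 = 5.70664
The odds of remote-work uptake are about 5.71 times as high in the broadband group.

5.707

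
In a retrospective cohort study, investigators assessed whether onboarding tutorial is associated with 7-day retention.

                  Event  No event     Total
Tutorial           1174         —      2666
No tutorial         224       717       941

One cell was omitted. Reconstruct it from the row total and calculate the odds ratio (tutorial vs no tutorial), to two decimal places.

The missing cell is in the exposed row: 2666 − 1174 = 1492.
So a = 1174, b = 1492, c = 224, d = 717.
OR = (a·d)/(b·c) = (1174 × 717) / (1492 × 224) = 841758 / 334208 = 2.51867

2.52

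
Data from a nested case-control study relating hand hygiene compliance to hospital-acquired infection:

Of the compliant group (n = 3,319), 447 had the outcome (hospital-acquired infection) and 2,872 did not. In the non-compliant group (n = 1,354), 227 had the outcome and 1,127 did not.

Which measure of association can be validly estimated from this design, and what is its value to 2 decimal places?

0.77

From the description: a = 447, b = 2872, c = 227, d = 1127.
This is a nested case-control study: participants were sampled on outcome status, so risks in the source population cannot be estimated directly — relative risk is not valid here. The odds ratio is the appropriate measure.
OR = (a·d)/(b·c) = (447 × 1127) / (2872 × 227) = 503769 / 651944 = 0.77272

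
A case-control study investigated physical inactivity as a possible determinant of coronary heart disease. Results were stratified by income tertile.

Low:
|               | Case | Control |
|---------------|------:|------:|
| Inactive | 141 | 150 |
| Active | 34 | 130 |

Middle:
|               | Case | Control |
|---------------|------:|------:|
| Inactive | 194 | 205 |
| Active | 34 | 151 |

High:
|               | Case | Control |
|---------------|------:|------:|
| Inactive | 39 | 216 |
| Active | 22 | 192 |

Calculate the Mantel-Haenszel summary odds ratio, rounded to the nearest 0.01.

OR_MH = Σ(aᵢdᵢ/nᵢ) / Σ(bᵢcᵢ/nᵢ), where nᵢ is the stratum total.
Stratum 1 (Low): n = 455; a·d/n = 141·130/455 = 40.2857; b·c/n = 150·34/455 = 11.2088
Stratum 2 (Middle): n = 584; a·d/n = 194·151/584 = 50.1610; b·c/n = 205·34/584 = 11.9349
Stratum 3 (High): n = 469; a·d/n = 39·192/469 = 15.9659; b·c/n = 216·22/469 = 10.1322
OR_MH = (40.2857 + 50.1610 + 15.9659) / (11.2088 + 11.9349 + 10.1322) = 106.4126 / 33.2759 = 3.19788

3.20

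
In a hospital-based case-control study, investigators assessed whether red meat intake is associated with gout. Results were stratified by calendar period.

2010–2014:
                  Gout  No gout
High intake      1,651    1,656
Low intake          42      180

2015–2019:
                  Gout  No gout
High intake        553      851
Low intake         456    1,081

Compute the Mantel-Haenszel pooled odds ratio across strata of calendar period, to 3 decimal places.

OR_MH = Σ(aᵢdᵢ/nᵢ) / Σ(bᵢcᵢ/nᵢ), where nᵢ is the stratum total.
Stratum 1 (2010–2014): n = 3529; a·d/n = 1651·180/3529 = 84.2108; b·c/n = 1656·42/3529 = 19.7087
Stratum 2 (2015–2019): n = 2941; a·d/n = 553·1081/2941 = 203.2618; b·c/n = 851·456/2941 = 131.9470
OR_MH = (84.2108 + 203.2618) / (19.7087 + 131.9470) = 287.4726 / 151.6557 = 1.89556

1.896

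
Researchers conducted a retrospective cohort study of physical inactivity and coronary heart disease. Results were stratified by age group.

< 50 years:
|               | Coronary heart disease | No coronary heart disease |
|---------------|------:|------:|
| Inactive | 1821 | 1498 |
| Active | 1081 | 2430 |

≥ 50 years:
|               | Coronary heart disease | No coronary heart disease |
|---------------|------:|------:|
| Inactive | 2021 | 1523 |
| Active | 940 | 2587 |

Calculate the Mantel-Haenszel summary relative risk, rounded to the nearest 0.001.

1.951

RR_MH = Σ(aᵢ·n₀ᵢ/nᵢ) / Σ(cᵢ·n₁ᵢ/nᵢ), with n₁ᵢ = aᵢ+bᵢ (exposed), n₀ᵢ = cᵢ+dᵢ (unexposed), nᵢ = n₁ᵢ+n₀ᵢ.
Stratum 1 (< 50 years): n₁ = 3319, n₀ = 3511, n = 6830; a·n₀/n = 1821·3511/6830 = 936.0953; c·n₁/n = 1081·3319/6830 = 525.3059
Stratum 2 (≥ 50 years): n₁ = 3544, n₀ = 3527, n = 7071; a·n₀/n = 2021·3527/7071 = 1008.0706; c·n₁/n = 940·3544/7071 = 471.1300
RR_MH = (936.0953 + 1008.0706) / (525.3059 + 471.1300) = 1944.1659 / 996.4358 = 1.95112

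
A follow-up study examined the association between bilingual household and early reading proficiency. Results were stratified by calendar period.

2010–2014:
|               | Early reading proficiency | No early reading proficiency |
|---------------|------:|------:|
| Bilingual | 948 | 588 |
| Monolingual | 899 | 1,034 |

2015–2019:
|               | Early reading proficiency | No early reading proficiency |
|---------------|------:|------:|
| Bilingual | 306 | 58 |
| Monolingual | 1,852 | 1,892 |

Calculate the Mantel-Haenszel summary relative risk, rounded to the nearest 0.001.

1.436

RR_MH = Σ(aᵢ·n₀ᵢ/nᵢ) / Σ(cᵢ·n₁ᵢ/nᵢ), with n₁ᵢ = aᵢ+bᵢ (exposed), n₀ᵢ = cᵢ+dᵢ (unexposed), nᵢ = n₁ᵢ+n₀ᵢ.
Stratum 1 (2010–2014): n₁ = 1536, n₀ = 1933, n = 3469; a·n₀/n = 948·1933/3469 = 528.2456; c·n₁/n = 899·1536/3469 = 398.0582
Stratum 2 (2015–2019): n₁ = 364, n₀ = 3744, n = 4108; a·n₀/n = 306·3744/4108 = 278.8861; c·n₁/n = 1852·364/4108 = 164.1013
RR_MH = (528.2456 + 278.8861) / (398.0582 + 164.1013) = 807.1317 / 562.1595 = 1.43577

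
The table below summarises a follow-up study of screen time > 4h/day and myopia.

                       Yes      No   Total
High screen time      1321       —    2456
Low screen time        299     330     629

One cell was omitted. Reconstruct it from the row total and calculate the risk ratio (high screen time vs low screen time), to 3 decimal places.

1.131

The missing cell is in the exposed row: 2456 − 1321 = 1135.
So a = 1321, b = 1135, c = 299, d = 330.
RR = [a/(a+b)] / [c/(c+d)] = (1321/2456) / (299/629) = 0.53787/0.47536 = 1.13150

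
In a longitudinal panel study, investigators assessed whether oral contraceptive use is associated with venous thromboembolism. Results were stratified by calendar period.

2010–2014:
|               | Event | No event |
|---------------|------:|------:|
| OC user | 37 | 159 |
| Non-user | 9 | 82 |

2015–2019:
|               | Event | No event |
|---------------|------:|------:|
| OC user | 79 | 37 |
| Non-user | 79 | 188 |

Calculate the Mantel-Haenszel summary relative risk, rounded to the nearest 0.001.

2.221

RR_MH = Σ(aᵢ·n₀ᵢ/nᵢ) / Σ(cᵢ·n₁ᵢ/nᵢ), with n₁ᵢ = aᵢ+bᵢ (exposed), n₀ᵢ = cᵢ+dᵢ (unexposed), nᵢ = n₁ᵢ+n₀ᵢ.
Stratum 1 (2010–2014): n₁ = 196, n₀ = 91, n = 287; a·n₀/n = 37·91/287 = 11.7317; c·n₁/n = 9·196/287 = 6.1463
Stratum 2 (2015–2019): n₁ = 116, n₀ = 267, n = 383; a·n₀/n = 79·267/383 = 55.0731; c·n₁/n = 79·116/383 = 23.9269
RR_MH = (11.7317 + 55.0731) / (6.1463 + 23.9269) = 66.8048 / 30.0732 = 2.22140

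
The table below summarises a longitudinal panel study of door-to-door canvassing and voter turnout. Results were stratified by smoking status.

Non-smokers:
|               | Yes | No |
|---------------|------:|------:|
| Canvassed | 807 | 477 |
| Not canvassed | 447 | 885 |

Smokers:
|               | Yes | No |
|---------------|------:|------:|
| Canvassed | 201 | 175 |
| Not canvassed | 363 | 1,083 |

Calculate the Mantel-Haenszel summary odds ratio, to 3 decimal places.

OR_MH = Σ(aᵢdᵢ/nᵢ) / Σ(bᵢcᵢ/nᵢ), where nᵢ is the stratum total.
Stratum 1 (Non-smokers): n = 2616; a·d/n = 807·885/2616 = 273.0103; b·c/n = 477·447/2616 = 81.5057
Stratum 2 (Smokers): n = 1822; a·d/n = 201·1083/1822 = 119.4748; b·c/n = 175·363/1822 = 34.8655
OR_MH = (273.0103 + 119.4748) / (81.5057 + 34.8655) = 392.4851 / 116.3713 = 3.37270

3.373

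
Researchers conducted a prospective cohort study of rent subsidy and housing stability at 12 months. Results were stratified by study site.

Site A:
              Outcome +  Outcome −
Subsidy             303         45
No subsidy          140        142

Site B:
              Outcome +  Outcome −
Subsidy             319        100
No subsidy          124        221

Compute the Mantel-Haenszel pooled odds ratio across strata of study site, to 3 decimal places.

6.122

OR_MH = Σ(aᵢdᵢ/nᵢ) / Σ(bᵢcᵢ/nᵢ), where nᵢ is the stratum total.
Stratum 1 (Site A): n = 630; a·d/n = 303·142/630 = 68.2952; b·c/n = 45·140/630 = 10.0000
Stratum 2 (Site B): n = 764; a·d/n = 319·221/764 = 92.2762; b·c/n = 100·124/764 = 16.2304
OR_MH = (68.2952 + 92.2762) / (10.0000 + 16.2304) = 160.5714 / 26.2304 = 6.12158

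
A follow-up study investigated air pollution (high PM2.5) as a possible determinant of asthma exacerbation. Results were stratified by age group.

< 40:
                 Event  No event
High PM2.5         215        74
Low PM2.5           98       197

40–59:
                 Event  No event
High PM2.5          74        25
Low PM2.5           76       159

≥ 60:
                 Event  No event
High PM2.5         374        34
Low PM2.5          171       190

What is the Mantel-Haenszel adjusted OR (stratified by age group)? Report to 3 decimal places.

OR_MH = Σ(aᵢdᵢ/nᵢ) / Σ(bᵢcᵢ/nᵢ), where nᵢ is the stratum total.
Stratum 1 (< 40): n = 584; a·d/n = 215·197/584 = 72.5257; b·c/n = 74·98/584 = 12.4178
Stratum 2 (40–59): n = 334; a·d/n = 74·159/334 = 35.2275; b·c/n = 25·76/334 = 5.6886
Stratum 3 (≥ 60): n = 769; a·d/n = 374·190/769 = 92.4057; b·c/n = 34·171/769 = 7.5605
OR_MH = (72.5257 + 35.2275 + 92.4057) / (12.4178 + 5.6886 + 7.5605) = 200.1590 / 25.6669 = 7.79833

7.798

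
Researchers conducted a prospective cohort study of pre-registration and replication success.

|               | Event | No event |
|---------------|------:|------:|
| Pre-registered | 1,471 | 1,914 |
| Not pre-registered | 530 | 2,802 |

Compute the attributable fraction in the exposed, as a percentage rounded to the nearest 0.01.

Cells: a = 1471, b = 1914, c = 530, d = 2802.
Risk in exposed = 1471/3385 = 0.43456; risk in unexposed = 530/3332 = 0.15906.
RR = 0.43456/0.15906 = 2.73202
AR% = (RR − 1)/RR × 100 = (2.73202 − 1)/2.73202 × 100 = 63.3970%

63.40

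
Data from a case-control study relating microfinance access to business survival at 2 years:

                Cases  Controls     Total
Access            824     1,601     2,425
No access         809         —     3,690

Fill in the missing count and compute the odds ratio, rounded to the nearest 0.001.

1.833

The missing cell is in the unexposed row: 3690 − 809 = 2881.
So a = 824, b = 1601, c = 809, d = 2881.
OR = (a·d)/(b·c) = (824 × 2881) / (1601 × 809) = 2373944 / 1295209 = 1.83287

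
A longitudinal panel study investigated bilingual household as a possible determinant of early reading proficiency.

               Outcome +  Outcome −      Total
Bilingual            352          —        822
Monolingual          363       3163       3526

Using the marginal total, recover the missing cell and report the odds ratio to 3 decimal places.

6.526

The missing cell is in the exposed row: 822 − 352 = 470.
So a = 352, b = 470, c = 363, d = 3163.
OR = (a·d)/(b·c) = (352 × 3163) / (470 × 363) = 1113376 / 170610 = 6.52585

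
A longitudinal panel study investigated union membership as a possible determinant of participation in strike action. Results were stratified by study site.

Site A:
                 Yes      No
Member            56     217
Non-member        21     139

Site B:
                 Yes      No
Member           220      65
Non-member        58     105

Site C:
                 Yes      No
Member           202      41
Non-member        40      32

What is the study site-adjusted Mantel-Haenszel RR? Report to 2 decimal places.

RR_MH = Σ(aᵢ·n₀ᵢ/nᵢ) / Σ(cᵢ·n₁ᵢ/nᵢ), with n₁ᵢ = aᵢ+bᵢ (exposed), n₀ᵢ = cᵢ+dᵢ (unexposed), nᵢ = n₁ᵢ+n₀ᵢ.
Stratum 1 (Site A): n₁ = 273, n₀ = 160, n = 433; a·n₀/n = 56·160/433 = 20.6928; c·n₁/n = 21·273/433 = 13.2402
Stratum 2 (Site B): n₁ = 285, n₀ = 163, n = 448; a·n₀/n = 220·163/448 = 80.0446; c·n₁/n = 58·285/448 = 36.8973
Stratum 3 (Site C): n₁ = 243, n₀ = 72, n = 315; a·n₀/n = 202·72/315 = 46.1714; c·n₁/n = 40·243/315 = 30.8571
RR_MH = (20.6928 + 80.0446 + 46.1714) / (13.2402 + 36.8973 + 30.8571) = 146.9089 / 80.9946 = 1.81381

1.81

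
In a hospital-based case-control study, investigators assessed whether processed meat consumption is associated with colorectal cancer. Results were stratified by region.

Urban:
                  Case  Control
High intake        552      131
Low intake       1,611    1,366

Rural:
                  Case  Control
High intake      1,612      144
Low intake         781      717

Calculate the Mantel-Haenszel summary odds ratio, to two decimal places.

6.09

OR_MH = Σ(aᵢdᵢ/nᵢ) / Σ(bᵢcᵢ/nᵢ), where nᵢ is the stratum total.
Stratum 1 (Urban): n = 3660; a·d/n = 552·1366/3660 = 206.0197; b·c/n = 131·1611/3660 = 57.6615
Stratum 2 (Rural): n = 3254; a·d/n = 1612·717/3254 = 355.1948; b·c/n = 144·781/3254 = 34.5618
OR_MH = (206.0197 + 355.1948) / (57.6615 + 34.5618) = 561.2145 / 92.2232 = 6.08539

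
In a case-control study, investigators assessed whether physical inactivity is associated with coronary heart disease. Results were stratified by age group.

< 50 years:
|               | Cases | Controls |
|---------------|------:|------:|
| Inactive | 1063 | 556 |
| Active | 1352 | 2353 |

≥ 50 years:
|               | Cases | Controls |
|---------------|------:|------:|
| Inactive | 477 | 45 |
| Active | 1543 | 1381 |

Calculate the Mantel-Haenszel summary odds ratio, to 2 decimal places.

OR_MH = Σ(aᵢdᵢ/nᵢ) / Σ(bᵢcᵢ/nᵢ), where nᵢ is the stratum total.
Stratum 1 (< 50 years): n = 5324; a·d/n = 1063·2353/5324 = 469.8045; b·c/n = 556·1352/5324 = 141.1931
Stratum 2 (≥ 50 years): n = 3446; a·d/n = 477·1381/3446 = 191.1599; b·c/n = 45·1543/3446 = 20.1494
OR_MH = (469.8045 + 191.1599) / (141.1931 + 20.1494) = 660.9644 / 161.3425 = 4.09665

4.10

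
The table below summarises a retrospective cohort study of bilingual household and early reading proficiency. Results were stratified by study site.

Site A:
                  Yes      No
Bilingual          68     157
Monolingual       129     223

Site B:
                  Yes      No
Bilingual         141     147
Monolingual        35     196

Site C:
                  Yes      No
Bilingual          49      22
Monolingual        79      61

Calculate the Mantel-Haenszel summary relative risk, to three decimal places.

1.420

RR_MH = Σ(aᵢ·n₀ᵢ/nᵢ) / Σ(cᵢ·n₁ᵢ/nᵢ), with n₁ᵢ = aᵢ+bᵢ (exposed), n₀ᵢ = cᵢ+dᵢ (unexposed), nᵢ = n₁ᵢ+n₀ᵢ.
Stratum 1 (Site A): n₁ = 225, n₀ = 352, n = 577; a·n₀/n = 68·352/577 = 41.4835; c·n₁/n = 129·225/577 = 50.3033
Stratum 2 (Site B): n₁ = 288, n₀ = 231, n = 519; a·n₀/n = 141·231/519 = 62.7572; c·n₁/n = 35·288/519 = 19.4220
Stratum 3 (Site C): n₁ = 71, n₀ = 140, n = 211; a·n₀/n = 49·140/211 = 32.5118; c·n₁/n = 79·71/211 = 26.5829
RR_MH = (41.4835 + 62.7572 + 32.5118) / (50.3033 + 19.4220 + 26.5829) = 136.7526 / 96.3082 = 1.41995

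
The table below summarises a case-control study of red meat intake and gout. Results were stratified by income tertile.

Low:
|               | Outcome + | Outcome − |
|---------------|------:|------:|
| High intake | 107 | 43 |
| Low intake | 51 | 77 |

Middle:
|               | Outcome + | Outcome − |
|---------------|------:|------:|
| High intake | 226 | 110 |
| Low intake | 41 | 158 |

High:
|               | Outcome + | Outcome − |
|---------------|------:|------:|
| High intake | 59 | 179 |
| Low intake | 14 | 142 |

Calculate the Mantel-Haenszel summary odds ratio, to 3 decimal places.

OR_MH = Σ(aᵢdᵢ/nᵢ) / Σ(bᵢcᵢ/nᵢ), where nᵢ is the stratum total.
Stratum 1 (Low): n = 278; a·d/n = 107·77/278 = 29.6367; b·c/n = 43·51/278 = 7.8885
Stratum 2 (Middle): n = 535; a·d/n = 226·158/535 = 66.7439; b·c/n = 110·41/535 = 8.4299
Stratum 3 (High): n = 394; a·d/n = 59·142/394 = 21.2640; b·c/n = 179·14/394 = 6.3604
OR_MH = (29.6367 + 66.7439 + 21.2640) / (7.8885 + 8.4299 + 6.3604) = 117.6446 / 22.6788 = 5.18742

5.187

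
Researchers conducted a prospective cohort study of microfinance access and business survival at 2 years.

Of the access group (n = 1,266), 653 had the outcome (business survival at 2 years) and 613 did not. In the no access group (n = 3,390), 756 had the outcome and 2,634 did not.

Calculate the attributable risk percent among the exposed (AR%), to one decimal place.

From the description: a = 653, b = 613, c = 756, d = 2634.
Risk in exposed = 653/1266 = 0.51580; risk in unexposed = 756/3390 = 0.22301.
RR = 0.51580/0.22301 = 2.31290
AR% = (RR − 1)/RR × 100 = (2.31290 − 1)/2.31290 × 100 = 56.7643%

56.8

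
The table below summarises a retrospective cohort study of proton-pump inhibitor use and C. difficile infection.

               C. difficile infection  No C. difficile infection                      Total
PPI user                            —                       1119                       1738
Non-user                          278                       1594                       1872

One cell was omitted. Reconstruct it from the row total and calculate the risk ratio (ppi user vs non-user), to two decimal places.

2.40

The missing cell is in the exposed row: 1738 − 1119 = 619.
So a = 619, b = 1119, c = 278, d = 1594.
RR = [a/(a+b)] / [c/(c+d)] = (619/1738) / (278/1872) = 0.35616/0.14850 = 2.39829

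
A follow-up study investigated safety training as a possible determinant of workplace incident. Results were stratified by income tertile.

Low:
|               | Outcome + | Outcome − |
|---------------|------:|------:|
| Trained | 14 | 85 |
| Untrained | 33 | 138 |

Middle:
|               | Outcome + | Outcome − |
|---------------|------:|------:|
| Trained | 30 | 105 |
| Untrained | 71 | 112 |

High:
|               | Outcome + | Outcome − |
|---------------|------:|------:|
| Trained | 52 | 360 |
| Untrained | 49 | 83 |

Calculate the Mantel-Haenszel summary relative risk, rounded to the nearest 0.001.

0.488

RR_MH = Σ(aᵢ·n₀ᵢ/nᵢ) / Σ(cᵢ·n₁ᵢ/nᵢ), with n₁ᵢ = aᵢ+bᵢ (exposed), n₀ᵢ = cᵢ+dᵢ (unexposed), nᵢ = n₁ᵢ+n₀ᵢ.
Stratum 1 (Low): n₁ = 99, n₀ = 171, n = 270; a·n₀/n = 14·171/270 = 8.8667; c·n₁/n = 33·99/270 = 12.1000
Stratum 2 (Middle): n₁ = 135, n₀ = 183, n = 318; a·n₀/n = 30·183/318 = 17.2642; c·n₁/n = 71·135/318 = 30.1415
Stratum 3 (High): n₁ = 412, n₀ = 132, n = 544; a·n₀/n = 52·132/544 = 12.6176; c·n₁/n = 49·412/544 = 37.1103
RR_MH = (8.8667 + 17.2642 + 12.6176) / (12.1000 + 30.1415 + 37.1103) = 38.7485 / 79.3518 = 0.48831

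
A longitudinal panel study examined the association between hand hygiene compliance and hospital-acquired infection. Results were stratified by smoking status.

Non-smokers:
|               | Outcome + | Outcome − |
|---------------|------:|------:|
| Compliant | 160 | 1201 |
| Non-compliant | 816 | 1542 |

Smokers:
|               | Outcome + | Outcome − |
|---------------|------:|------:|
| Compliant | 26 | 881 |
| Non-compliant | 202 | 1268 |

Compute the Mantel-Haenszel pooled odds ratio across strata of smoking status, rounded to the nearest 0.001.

OR_MH = Σ(aᵢdᵢ/nᵢ) / Σ(bᵢcᵢ/nᵢ), where nᵢ is the stratum total.
Stratum 1 (Non-smokers): n = 3719; a·d/n = 160·1542/3719 = 66.3404; b·c/n = 1201·816/3719 = 263.5160
Stratum 2 (Smokers): n = 2377; a·d/n = 26·1268/2377 = 13.8696; b·c/n = 881·202/2377 = 74.8683
OR_MH = (66.3404 + 13.8696) / (263.5160 + 74.8683) = 80.2100 / 338.3843 = 0.23704

0.237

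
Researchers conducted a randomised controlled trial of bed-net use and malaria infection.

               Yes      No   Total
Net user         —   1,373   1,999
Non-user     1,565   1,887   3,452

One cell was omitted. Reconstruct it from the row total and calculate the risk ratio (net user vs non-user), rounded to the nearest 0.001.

The missing cell is in the exposed row: 1999 − 1373 = 626.
So a = 626, b = 1373, c = 1565, d = 1887.
RR = [a/(a+b)] / [c/(c+d)] = (626/1999) / (1565/3452) = 0.31316/0.45336 = 0.69075

0.691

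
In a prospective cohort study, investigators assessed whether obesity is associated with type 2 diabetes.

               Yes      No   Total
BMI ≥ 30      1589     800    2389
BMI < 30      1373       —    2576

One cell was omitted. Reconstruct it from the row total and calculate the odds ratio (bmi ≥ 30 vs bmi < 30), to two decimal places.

The missing cell is in the unexposed row: 2576 − 1373 = 1203.
So a = 1589, b = 800, c = 1373, d = 1203.
OR = (a·d)/(b·c) = (1589 × 1203) / (800 × 1373) = 1911567 / 1098400 = 1.74032

1.74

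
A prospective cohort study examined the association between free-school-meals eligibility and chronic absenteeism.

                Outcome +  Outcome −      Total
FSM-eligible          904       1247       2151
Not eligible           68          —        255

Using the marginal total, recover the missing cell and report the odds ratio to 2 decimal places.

The missing cell is in the unexposed row: 255 − 68 = 187.
So a = 904, b = 1247, c = 68, d = 187.
OR = (a·d)/(b·c) = (904 × 187) / (1247 × 68) = 169048 / 84796 = 1.99358

1.99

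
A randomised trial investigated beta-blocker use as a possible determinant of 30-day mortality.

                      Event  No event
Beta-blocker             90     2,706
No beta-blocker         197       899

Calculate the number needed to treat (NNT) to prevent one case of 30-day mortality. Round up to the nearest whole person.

Risk in treated group = 90/2796 = 0.03219; risk in control = 197/1096 = 0.17974.
Absolute risk reduction = 0.17974 − 0.03219 = 0.14756
NNT = 1 / ARR = 1 / 0.14756 = 6.777 → round up → 7

7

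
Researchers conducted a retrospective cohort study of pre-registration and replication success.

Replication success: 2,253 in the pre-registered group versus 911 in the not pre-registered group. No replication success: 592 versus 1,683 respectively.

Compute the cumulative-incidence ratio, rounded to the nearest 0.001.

2.255

From the description: a = 2253, b = 592, c = 911, d = 1683.
Risk in exposed = 2253/2845 = 0.79192; risk in unexposed = 911/2594 = 0.35120.
RR = 0.79192 / 0.35120 = 2.25492
The risk among the exposed is 2.25 times that among the unexposed.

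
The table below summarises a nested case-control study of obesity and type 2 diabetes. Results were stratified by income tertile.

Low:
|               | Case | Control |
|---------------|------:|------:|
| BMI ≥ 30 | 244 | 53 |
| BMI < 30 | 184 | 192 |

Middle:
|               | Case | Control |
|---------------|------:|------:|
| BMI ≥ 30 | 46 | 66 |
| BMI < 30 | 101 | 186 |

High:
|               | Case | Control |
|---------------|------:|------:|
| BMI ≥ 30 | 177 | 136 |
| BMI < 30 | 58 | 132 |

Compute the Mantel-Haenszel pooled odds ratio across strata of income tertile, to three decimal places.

2.933

OR_MH = Σ(aᵢdᵢ/nᵢ) / Σ(bᵢcᵢ/nᵢ), where nᵢ is the stratum total.
Stratum 1 (Low): n = 673; a·d/n = 244·192/673 = 69.6107; b·c/n = 53·184/673 = 14.4903
Stratum 2 (Middle): n = 399; a·d/n = 46·186/399 = 21.4436; b·c/n = 66·101/399 = 16.7068
Stratum 3 (High): n = 503; a·d/n = 177·132/503 = 46.4493; b·c/n = 136·58/503 = 15.6819
OR_MH = (69.6107 + 21.4436 + 46.4493) / (14.4903 + 16.7068 + 15.6819) = 137.5036 / 46.8790 = 2.93316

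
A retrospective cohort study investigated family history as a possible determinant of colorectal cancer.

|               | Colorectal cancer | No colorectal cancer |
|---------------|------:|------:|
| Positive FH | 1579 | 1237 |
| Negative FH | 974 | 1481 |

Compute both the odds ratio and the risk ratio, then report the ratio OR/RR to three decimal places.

1.373

Cells: a = 1579, b = 1237, c = 974, d = 1481.
OR = (1579·1481)/(1237·974) = 2338499/1204838 = 1.94092
Risk in exposed = 1579/2816 = 0.56072; risk in unexposed = 974/2455 = 0.39674; RR = 1.41332
OR/RR = 1.94092 / 1.41332 = 1.37330
The outcome is not rare, so the OR lies further from 1 than the RR.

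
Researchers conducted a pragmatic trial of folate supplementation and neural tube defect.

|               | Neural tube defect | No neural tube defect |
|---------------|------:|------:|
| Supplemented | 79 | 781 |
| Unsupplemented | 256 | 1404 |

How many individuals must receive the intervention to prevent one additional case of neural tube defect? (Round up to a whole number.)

17

Risk in treated group = 79/860 = 0.09186; risk in control = 256/1660 = 0.15422.
Absolute risk reduction = 0.15422 − 0.09186 = 0.06236
NNT = 1 / ARR = 1 / 0.06236 = 16.037 → round up → 17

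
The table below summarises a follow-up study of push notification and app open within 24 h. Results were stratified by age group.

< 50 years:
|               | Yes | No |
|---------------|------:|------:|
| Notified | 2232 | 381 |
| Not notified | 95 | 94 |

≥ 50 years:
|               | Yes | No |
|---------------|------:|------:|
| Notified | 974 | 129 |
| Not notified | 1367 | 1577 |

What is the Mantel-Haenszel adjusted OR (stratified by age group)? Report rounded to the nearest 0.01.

8.04

OR_MH = Σ(aᵢdᵢ/nᵢ) / Σ(bᵢcᵢ/nᵢ), where nᵢ is the stratum total.
Stratum 1 (< 50 years): n = 2802; a·d/n = 2232·94/2802 = 74.8779; b·c/n = 381·95/2802 = 12.9176
Stratum 2 (≥ 50 years): n = 4047; a·d/n = 974·1577/4047 = 379.5399; b·c/n = 129·1367/4047 = 43.5738
OR_MH = (74.8779 + 379.5399) / (12.9176 + 43.5738) = 454.4179 / 56.4913 = 8.04403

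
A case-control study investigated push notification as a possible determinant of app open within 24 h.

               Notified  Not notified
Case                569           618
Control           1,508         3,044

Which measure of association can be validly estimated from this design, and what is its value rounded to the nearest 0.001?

1.859

Reading the table with exposure as columns: a = 569 (Notified, case), b = 1508 (Notified, non-case), c = 618 (Not notified, case), d = 3044.
This is a case-control study: participants were sampled on outcome status, so risks in the source population cannot be estimated directly — relative risk is not valid here. The odds ratio is the appropriate measure.
OR = (a·d)/(b·c) = (569 × 3044) / (1508 × 618) = 1732036 / 931944 = 1.85852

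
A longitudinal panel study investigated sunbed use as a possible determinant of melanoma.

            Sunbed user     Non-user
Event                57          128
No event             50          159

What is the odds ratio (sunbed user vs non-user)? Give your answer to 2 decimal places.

1.42

Reading the table with exposure as columns: a = 57 (Sunbed user, case), b = 50 (Sunbed user, non-case), c = 128 (Non-user, case), d = 159.
OR = (a·d)/(b·c) = (57 × 159) / (50 × 128) = 9063 / 6400 = 1.41609
The odds of melanoma are about 1.42 times as high in the sunbed user group.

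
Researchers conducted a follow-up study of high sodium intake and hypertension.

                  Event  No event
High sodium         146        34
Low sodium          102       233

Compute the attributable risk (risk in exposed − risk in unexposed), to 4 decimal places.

0.5066

Cells: a = 146, b = 34, c = 102, d = 233.
Risk in exposed = 146/180 = 0.811111; risk in unexposed = 102/335 = 0.304478.
Risk difference = 0.811111 − 0.304478 = 0.506633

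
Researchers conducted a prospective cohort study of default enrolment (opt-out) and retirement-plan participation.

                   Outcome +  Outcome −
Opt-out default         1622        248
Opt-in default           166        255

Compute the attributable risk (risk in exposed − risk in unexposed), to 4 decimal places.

Cells: a = 1622, b = 248, c = 166, d = 255.
Risk in exposed = 1622/1870 = 0.867380; risk in unexposed = 166/421 = 0.394299.
Risk difference = 0.867380 − 0.394299 = 0.473080

0.4731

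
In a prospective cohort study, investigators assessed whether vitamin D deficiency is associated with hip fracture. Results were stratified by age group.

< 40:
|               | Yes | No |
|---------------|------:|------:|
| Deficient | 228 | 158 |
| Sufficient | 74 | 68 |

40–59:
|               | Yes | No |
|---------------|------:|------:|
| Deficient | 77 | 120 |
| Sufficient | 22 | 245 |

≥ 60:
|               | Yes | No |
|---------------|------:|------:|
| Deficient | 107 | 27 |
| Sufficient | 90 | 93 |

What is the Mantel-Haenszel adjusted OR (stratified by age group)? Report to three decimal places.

OR_MH = Σ(aᵢdᵢ/nᵢ) / Σ(bᵢcᵢ/nᵢ), where nᵢ is the stratum total.
Stratum 1 (< 40): n = 528; a·d/n = 228·68/528 = 29.3636; b·c/n = 158·74/528 = 22.1439
Stratum 2 (40–59): n = 464; a·d/n = 77·245/464 = 40.6573; b·c/n = 120·22/464 = 5.6897
Stratum 3 (≥ 60): n = 317; a·d/n = 107·93/317 = 31.3912; b·c/n = 27·90/317 = 7.6656
OR_MH = (29.3636 + 40.6573 + 31.3912) / (22.1439 + 5.6897 + 7.6656) = 101.4121 / 35.4992 = 2.85674

2.857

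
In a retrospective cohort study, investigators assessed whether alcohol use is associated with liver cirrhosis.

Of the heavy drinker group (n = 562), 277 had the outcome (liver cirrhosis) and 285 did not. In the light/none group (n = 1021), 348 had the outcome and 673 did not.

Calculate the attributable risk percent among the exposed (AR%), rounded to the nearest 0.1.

From the description: a = 277, b = 285, c = 348, d = 673.
Risk in exposed = 277/562 = 0.49288; risk in unexposed = 348/1021 = 0.34084.
RR = 0.49288/0.34084 = 1.44607
AR% = (RR − 1)/RR × 100 = (1.44607 − 1)/1.44607 × 100 = 30.8472%

30.8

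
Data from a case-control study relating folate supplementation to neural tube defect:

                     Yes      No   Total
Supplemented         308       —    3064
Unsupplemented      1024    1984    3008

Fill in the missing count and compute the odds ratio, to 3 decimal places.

The missing cell is in the exposed row: 3064 − 308 = 2756.
So a = 308, b = 2756, c = 1024, d = 1984.
OR = (a·d)/(b·c) = (308 × 1984) / (2756 × 1024) = 611072 / 2822144 = 0.21653

0.217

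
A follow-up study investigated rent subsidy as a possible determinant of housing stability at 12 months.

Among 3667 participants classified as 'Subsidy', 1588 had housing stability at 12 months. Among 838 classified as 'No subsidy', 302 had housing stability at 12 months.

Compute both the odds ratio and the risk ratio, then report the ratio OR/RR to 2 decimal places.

From the description: a = 1588, b = 2079, c = 302, d = 536.
OR = (1588·536)/(2079·302) = 851168/627858 = 1.35567
Risk in exposed = 1588/3667 = 0.43305; risk in unexposed = 302/838 = 0.36038; RR = 1.20165
OR/RR = 1.35567 / 1.20165 = 1.12818
The outcome is not rare, so the OR lies further from 1 than the RR.

1.13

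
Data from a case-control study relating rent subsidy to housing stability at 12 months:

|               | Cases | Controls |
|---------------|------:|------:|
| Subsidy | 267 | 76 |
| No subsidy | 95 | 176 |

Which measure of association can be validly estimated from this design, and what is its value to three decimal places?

6.509

Cells: a = 267, b = 76, c = 95, d = 176.
This is a case-control study: participants were sampled on outcome status, so risks in the source population cannot be estimated directly — relative risk is not valid here. The odds ratio is the appropriate measure.
OR = (a·d)/(b·c) = (267 × 176) / (76 × 95) = 46992 / 7220 = 6.50859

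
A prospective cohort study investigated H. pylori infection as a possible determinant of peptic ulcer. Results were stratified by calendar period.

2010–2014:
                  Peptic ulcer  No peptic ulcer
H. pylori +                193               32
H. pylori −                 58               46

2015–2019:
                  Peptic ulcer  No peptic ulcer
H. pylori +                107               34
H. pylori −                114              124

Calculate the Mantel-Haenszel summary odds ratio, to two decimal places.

OR_MH = Σ(aᵢdᵢ/nᵢ) / Σ(bᵢcᵢ/nᵢ), where nᵢ is the stratum total.
Stratum 1 (2010–2014): n = 329; a·d/n = 193·46/329 = 26.9848; b·c/n = 32·58/329 = 5.6413
Stratum 2 (2015–2019): n = 379; a·d/n = 107·124/379 = 35.0079; b·c/n = 34·114/379 = 10.2269
OR_MH = (26.9848 + 35.0079) / (5.6413 + 10.2269) = 61.9927 / 15.8683 = 3.90671

3.91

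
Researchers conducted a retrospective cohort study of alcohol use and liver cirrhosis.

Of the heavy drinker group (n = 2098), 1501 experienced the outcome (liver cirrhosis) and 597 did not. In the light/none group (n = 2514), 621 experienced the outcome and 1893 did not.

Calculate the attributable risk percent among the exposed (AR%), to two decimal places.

65.47

From the description: a = 1501, b = 597, c = 621, d = 1893.
Risk in exposed = 1501/2098 = 0.71544; risk in unexposed = 621/2514 = 0.24702.
RR = 0.71544/0.24702 = 2.89634
AR% = (RR − 1)/RR × 100 = (2.89634 − 1)/2.89634 × 100 = 65.4736%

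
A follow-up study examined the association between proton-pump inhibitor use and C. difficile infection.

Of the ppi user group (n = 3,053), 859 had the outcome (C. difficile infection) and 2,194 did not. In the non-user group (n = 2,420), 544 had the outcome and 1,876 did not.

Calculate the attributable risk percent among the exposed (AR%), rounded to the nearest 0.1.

20.1

From the description: a = 859, b = 2194, c = 544, d = 1876.
Risk in exposed = 859/3053 = 0.28136; risk in unexposed = 544/2420 = 0.22479.
RR = 0.28136/0.22479 = 1.25165
AR% = (RR − 1)/RR × 100 = (1.25165 − 1)/1.25165 × 100 = 20.1054%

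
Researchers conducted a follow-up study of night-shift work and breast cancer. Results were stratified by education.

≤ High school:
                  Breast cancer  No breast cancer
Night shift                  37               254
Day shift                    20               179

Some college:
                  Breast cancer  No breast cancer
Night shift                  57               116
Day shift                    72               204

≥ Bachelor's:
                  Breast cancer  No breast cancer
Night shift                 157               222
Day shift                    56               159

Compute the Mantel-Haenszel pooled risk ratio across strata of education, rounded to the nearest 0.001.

RR_MH = Σ(aᵢ·n₀ᵢ/nᵢ) / Σ(cᵢ·n₁ᵢ/nᵢ), with n₁ᵢ = aᵢ+bᵢ (exposed), n₀ᵢ = cᵢ+dᵢ (unexposed), nᵢ = n₁ᵢ+n₀ᵢ.
Stratum 1 (≤ High school): n₁ = 291, n₀ = 199, n = 490; a·n₀/n = 37·199/490 = 15.0265; c·n₁/n = 20·291/490 = 11.8776
Stratum 2 (Some college): n₁ = 173, n₀ = 276, n = 449; a·n₀/n = 57·276/449 = 35.0379; c·n₁/n = 72·173/449 = 27.7416
Stratum 3 (≥ Bachelor's): n₁ = 379, n₀ = 215, n = 594; a·n₀/n = 157·215/594 = 56.8266; c·n₁/n = 56·379/594 = 35.7306
RR_MH = (15.0265 + 35.0379 + 56.8266) / (11.8776 + 27.7416 + 35.7306) = 106.8910 / 75.3498 = 1.41860

1.419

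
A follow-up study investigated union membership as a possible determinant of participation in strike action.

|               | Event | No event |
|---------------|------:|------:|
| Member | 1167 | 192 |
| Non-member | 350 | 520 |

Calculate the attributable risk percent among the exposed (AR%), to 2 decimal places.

Cells: a = 1167, b = 192, c = 350, d = 520.
Risk in exposed = 1167/1359 = 0.85872; risk in unexposed = 350/870 = 0.40230.
RR = 0.85872/0.40230 = 2.13453
AR% = (RR − 1)/RR × 100 = (2.13453 − 1)/2.13453 × 100 = 53.1513%

53.15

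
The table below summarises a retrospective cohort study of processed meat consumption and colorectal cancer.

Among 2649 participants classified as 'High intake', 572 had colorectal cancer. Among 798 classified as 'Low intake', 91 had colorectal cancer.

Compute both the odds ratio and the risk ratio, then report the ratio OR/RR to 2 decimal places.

1.13

From the description: a = 572, b = 2077, c = 91, d = 707.
OR = (572·707)/(2077·91) = 404404/189007 = 2.13962
Risk in exposed = 572/2649 = 0.21593; risk in unexposed = 91/798 = 0.11404; RR = 1.89354
OR/RR = 2.13962 / 1.89354 = 1.12996
The outcome is not rare, so the OR lies further from 1 than the RR.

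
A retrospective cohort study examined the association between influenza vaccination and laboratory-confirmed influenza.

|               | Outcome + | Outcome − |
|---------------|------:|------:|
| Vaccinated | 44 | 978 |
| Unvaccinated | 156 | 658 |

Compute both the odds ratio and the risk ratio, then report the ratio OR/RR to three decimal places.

Cells: a = 44, b = 978, c = 156, d = 658.
OR = (44·658)/(978·156) = 28952/152568 = 0.18976
Risk in exposed = 44/1022 = 0.04305; risk in unexposed = 156/814 = 0.19165; RR = 0.22465
OR/RR = 0.18976 / 0.22465 = 0.84472
The outcome is not rare, so the OR lies further from 1 than the RR.

0.845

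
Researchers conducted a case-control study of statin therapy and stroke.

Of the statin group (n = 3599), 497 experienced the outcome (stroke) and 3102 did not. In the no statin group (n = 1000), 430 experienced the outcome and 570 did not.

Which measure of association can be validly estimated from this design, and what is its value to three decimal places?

0.212

From the description: a = 497, b = 3102, c = 430, d = 570.
This is a case-control study: participants were sampled on outcome status, so risks in the source population cannot be estimated directly — relative risk is not valid here. The odds ratio is the appropriate measure.
OR = (a·d)/(b·c) = (497 × 570) / (3102 × 430) = 283290 / 1333860 = 0.21238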